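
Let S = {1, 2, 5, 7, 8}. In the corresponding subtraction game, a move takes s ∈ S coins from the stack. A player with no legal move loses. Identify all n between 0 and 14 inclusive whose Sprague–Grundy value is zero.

G(0) = 0
G(1) = mex{0} = 1
G(2) = mex{1,0} = 2
G(3) = mex{2,1} = 0
G(4) = mex{0,2} = 1
G(5) = mex{1,0,0} = 2
G(6) = mex{2,1,1} = 0
G(7) = mex{0,2,2,0} = 1
G(8) = mex{1,0,0,1,0} = 2
G(9) = mex{2,1,1,2,1} = 0
G(10) = mex{0,2,2,0,2} = 1
G(11) = mex{1,0,0,1,0} = 2
G(12) = mex{2,1,1,2,1} = 0
G(13) = mex{0,2,2,0,2} = 1
G(14) = mex{1,0,0,1,0} = 2
P-positions are exactly the n with G(n) = 0.

0, 3, 6, 9, 12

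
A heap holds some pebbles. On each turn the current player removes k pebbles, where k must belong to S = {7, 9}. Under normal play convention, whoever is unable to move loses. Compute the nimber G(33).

0

n :  0  1  2  3  4  5  6  7  8  9 10 11 12 13 14 15 16 17 18 19 20 21 22 23 24 25 26 27 28 29 30 31 32 33
G :  0  0  0  0  0  0  0  1  1  1  1  1  1  1  2  2  0  0  0  0  0  0  0  1  1  1  1  1  1  1  2  2  0  0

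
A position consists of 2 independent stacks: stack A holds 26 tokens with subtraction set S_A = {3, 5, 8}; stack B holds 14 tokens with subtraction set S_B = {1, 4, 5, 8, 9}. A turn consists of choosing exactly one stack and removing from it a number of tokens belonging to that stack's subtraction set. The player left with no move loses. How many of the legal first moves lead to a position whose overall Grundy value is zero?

Stack A, S = {3, 5, 8}:
n :  0  1  2  3  4  5  6  7  8  9 10 11 12 13 14 15 16 17 18 19 20 21 22 23 24 25 26
G :  0  0  0  1  1  1  2  2  2  3  3  0  0  0  1  1  1  2  2  2  3  3  0  0  0  1  1
G_A(26) = 1.
Stack B, S = {1, 4, 5, 8, 9}:
n :  0  1  2  3  4  5  6  7  8  9 10 11 12 13 14
G :  0  1  0  1  2  3  2  3  4  5  4  5  0  1  0
G_B(14) = 0.
Combined Grundy value = 1 ⊕ 0 = 1.
A winning move leaves total XOR = 0, i.e. changes one component's Grundy value g to g ⊕ X where X is the current total.
Stack A: need g' = 1⊕1 = 0. Options: 26−3→G=0, 26−5→G=3, 26−8→G=2. Hits: 1.
Stack B: need g' = 0⊕1 = 1. Options: 14−1→G=1, 14−4→G=4, 14−5→G=5, 14−8→G=2, 14−9→G=3. Hits: 1.

2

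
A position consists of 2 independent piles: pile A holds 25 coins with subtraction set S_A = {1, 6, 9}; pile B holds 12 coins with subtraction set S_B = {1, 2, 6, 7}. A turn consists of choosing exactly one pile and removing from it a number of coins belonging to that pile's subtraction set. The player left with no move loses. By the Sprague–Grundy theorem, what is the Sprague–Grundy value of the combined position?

Pile A, S = {1, 6, 9}:
n :  0  1  2  3  4  5  6  7  8  9 10 11 12 13 14 15 16 17 18 19 20 21 22 23 24 25
G :  0  1  0  1  0  1  2  0  1  2  3  2  0  1  0  1  2  0  1  0  1  2  0  1  0  1
G_A(25) = 1.
Pile B, S = {1, 2, 6, 7}:
G(0) = 0
G(1) = mex{0} = 1
G(2) = mex{1,0} = 2
G(3) = mex{2,1} = 0
G(4) = mex{0,2} = 1
G(5) = mex{1,0} = 2
G(6) = mex{2,1,0} = 3
G(7) = mex{3,2,1,0} = 4
G(8) = mex{4,3,2,1} = 0
G(9) = mex{0,4,0,2} = 1
G(10) = mex{1,0,1,0} = 2
G(11) = mex{2,1,2,1} = 0
G(12) = mex{0,2,3,2} = 1
G_B(12) = 1.
Combined Grundy value = 1 ⊕ 1 = 0.

0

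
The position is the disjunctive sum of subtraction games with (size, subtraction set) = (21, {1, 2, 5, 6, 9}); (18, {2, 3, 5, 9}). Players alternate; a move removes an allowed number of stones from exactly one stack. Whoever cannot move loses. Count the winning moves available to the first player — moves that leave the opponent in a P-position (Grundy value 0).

4

Stack A, S = {1, 2, 5, 6, 9}:
G(0) = 0
G(1) = mex{0} = 1
G(2) = mex{1,0} = 2
G(3) = mex{2,1} = 0
G(4) = mex{0,2} = 1
G(5) = mex{1,0,0} = 2
G(6) = mex{2,1,1,0} = 3
G(7) = mex{3,2,2,1} = 0
G(8) = mex{0,3,0,2} = 1
G(9) = mex{1,0,1,0,0} = 2
G(10) = mex{2,1,2,1,1} = 0
G(11) = mex{0,2,3,2,2} = 1
G(12) = mex{1,0,0,3,0} = 2
G(13) = mex{2,1,1,0,1} = 3
G(14) = mex{3,2,2,1,2} = 0
G(15) = mex{0,3,0,2,3} = 1
G(16) = mex{1,0,1,0,0} = 2
G(17) = mex{2,1,2,1,1} = 0
G(18) = mex{0,2,3,2,2} = 1
G(19) = mex{1,0,0,3,0} = 2
G(20) = mex{2,1,1,0,1} = 3
G(21) = mex{3,2,2,1,2} = 0
G_A(21) = 0.
Stack B, S = {2, 3, 5, 9}:
n :  0  1  2  3  4  5  6  7  8  9 10 11 12 13 14 15 16 17 18
G :  0  0  1  1  2  2  3  0  0  1  1  2  2  3  0  0  1  1  2
G_B(18) = 2.
Combined Grundy value = 0 ⊕ 2 = 2.
A winning move leaves total XOR = 0, i.e. changes one component's Grundy value g to g ⊕ X where X is the current total.
Stack A: need g' = 0⊕2 = 2. Options: 21−1→G=3, 21−2→G=2, 21−5→G=2, 21−6→G=1, 21−9→G=2. Hits: 3.
Stack B: need g' = 2⊕2 = 0. Options: 18−2→G=1, 18−3→G=0, 18−5→G=3, 18−9→G=1. Hits: 1.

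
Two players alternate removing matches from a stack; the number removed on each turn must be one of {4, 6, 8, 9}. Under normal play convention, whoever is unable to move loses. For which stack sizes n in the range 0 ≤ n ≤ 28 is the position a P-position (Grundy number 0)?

0, 1, 2, 3, 13, 14, 15, 16, 26, 27, 28

G(0) = 0
G(1) = mex{} = 0
G(2) = mex{} = 0
G(3) = mex{} = 0
G(4) = mex{0} = 1
G(5) = mex{0} = 1
G(6) = mex{0,0} = 1
G(7) = mex{0,0} = 1
G(8) = mex{1,0,0} = 2
G(9) = mex{1,0,0,0} = 2
G(10) = mex{1,1,0,0} = 2
G(11) = mex{1,1,0,0} = 2
G(12) = mex{2,1,1,0} = 3
G(13) = mex{2,1,1,1} = 0
G(14) = mex{2,2,1,1} = 0
G(15) = mex{2,2,1,1} = 0
G(16) = mex{3,2,2,1} = 0
G(17) = mex{0,2,2,2} = 1
G(18) = mex{0,3,2,2} = 1
G(19) = mex{0,0,2,2} = 1
G(20) = mex{0,0,3,2} = 1
G(21) = mex{1,0,0,3} = 2
G(22) = mex{1,0,0,0} = 2
G(23) = mex{1,1,0,0} = 2
G(24) = mex{1,1,0,0} = 2
G(25) = mex{2,1,1,0} = 3
G(26) = mex{2,1,1,1} = 0
G(27) = mex{2,2,1,1} = 0
G(28) = mex{2,2,1,1} = 0
P-positions are exactly the n with G(n) = 0.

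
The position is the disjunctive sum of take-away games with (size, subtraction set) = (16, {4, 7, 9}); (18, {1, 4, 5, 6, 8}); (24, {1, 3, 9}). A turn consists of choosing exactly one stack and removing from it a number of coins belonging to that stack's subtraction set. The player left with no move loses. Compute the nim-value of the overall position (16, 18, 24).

Stack A, S = {4, 7, 9}:
G(0) = 0
G(1) = mex{} = 0
G(2) = mex{} = 0
G(3) = mex{} = 0
G(4) = mex{0} = 1
G(5) = mex{0} = 1
G(6) = mex{0} = 1
G(7) = mex{0,0} = 1
G(8) = mex{1,0} = 2
G(9) = mex{1,0,0} = 2
G(10) = mex{1,0,0} = 2
G(11) = mex{1,1,0} = 2
G(12) = mex{2,1,0} = 3
G(13) = mex{2,1,1} = 0
G(14) = mex{2,1,1} = 0
G(15) = mex{2,2,1} = 0
G(16) = mex{3,2,1} = 0
G_A(16) = 0.
Stack B, S = {1, 4, 5, 6, 8}:
G(0) = 0
G(1) = mex{0} = 1
G(2) = mex{1} = 0
G(3) = mex{0} = 1
G(4) = mex{1,0} = 2
G(5) = mex{2,1,0} = 3
G(6) = mex{3,0,1,0} = 2
G(7) = mex{2,1,0,1} = 3
G(8) = mex{3,2,1,0,0} = 4
G(9) = mex{4,3,2,1,1} = 0
G(10) = mex{0,2,3,2,0} = 1
G(11) = mex{1,3,2,3,1} = 0
G(12) = mex{0,4,3,2,2} = 1
G(13) = mex{1,0,4,3,3} = 2
G(14) = mex{2,1,0,4,2} = 3
G(15) = mex{3,0,1,0,3} = 2
G(16) = mex{2,1,0,1,4} = 3
G(17) = mex{3,2,1,0,0} = 4
G(18) = mex{4,3,2,1,1} = 0
G_B(18) = 0.
Stack C, S = {1, 3, 9}:
n :  0  1  2  3  4  5  6  7  8  9 10 11 12 13 14 15 16 17 18 19 20 21 22 23 24
G :  0  1  0  1  0  1  0  1  0  1  0  1  0  1  0  1  0  1  0  1  0  1  0  1  0
G_C(24) = 0.
Combined Grundy value = 0 ⊕ 0 ⊕ 0 = 0.

0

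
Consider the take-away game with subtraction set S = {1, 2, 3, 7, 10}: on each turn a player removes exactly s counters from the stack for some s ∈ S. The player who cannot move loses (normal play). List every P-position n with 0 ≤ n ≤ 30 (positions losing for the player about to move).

n :  0  1  2  3  4  5  6  7  8  9 10 11 12 13 14 15 16 17 18 19 20 21 22 23 24 25 26 27 28 29 30
G :  0  1  2  3  0  1  2  3  0  1  2  3  0  1  2  3  0  1  2  3  0  1  2  3  0  1  2  3  0  1  2
P-positions are exactly the n with G(n) = 0.

0, 4, 8, 12, 16, 20, 24, 28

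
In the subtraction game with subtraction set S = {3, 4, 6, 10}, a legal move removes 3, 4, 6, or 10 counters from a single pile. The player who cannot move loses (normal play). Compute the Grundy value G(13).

n :  0  1  2  3  4  5  6  7  8  9 10 11 12 13
G :  0  0  0  1  1  1  2  2  2  0  3  3  1  4

4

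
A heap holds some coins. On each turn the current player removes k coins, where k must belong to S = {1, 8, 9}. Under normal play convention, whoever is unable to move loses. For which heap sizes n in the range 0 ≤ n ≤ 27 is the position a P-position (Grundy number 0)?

n :  0  1  2  3  4  5  6  7  8  9 10 11 12 13 14 15 16 17 18 19 20 21 22 23 24 25 26 27
G :  0  1  0  1  0  1  0  1  2  3  2  3  2  3  2  3  0  1  0  1  0  1  0  1  2  3  2  3
P-positions are exactly the n with G(n) = 0.

0, 2, 4, 6, 16, 18, 20, 22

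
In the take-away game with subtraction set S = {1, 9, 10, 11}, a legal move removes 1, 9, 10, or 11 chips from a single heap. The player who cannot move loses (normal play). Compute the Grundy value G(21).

G(0) = 0
G(1) = mex{0} = 1
G(2) = mex{1} = 0
G(3) = mex{0} = 1
G(4) = mex{1} = 0
G(5) = mex{0} = 1
G(6) = mex{1} = 0
G(7) = mex{0} = 1
G(8) = mex{1} = 0
G(9) = mex{0,0} = 1
G(10) = mex{1,1,0} = 2
G(11) = mex{2,0,1,0} = 3
G(12) = mex{3,1,0,1} = 2
G(13) = mex{2,0,1,0} = 3
G(14) = mex{3,1,0,1} = 2
G(15) = mex{2,0,1,0} = 3
G(16) = mex{3,1,0,1} = 2
G(17) = mex{2,0,1,0} = 3
G(18) = mex{3,1,0,1} = 2
G(19) = mex{2,2,1,0} = 3
G(20) = mex{3,3,2,1} = 0
G(21) = mex{0,2,3,2} = 1

1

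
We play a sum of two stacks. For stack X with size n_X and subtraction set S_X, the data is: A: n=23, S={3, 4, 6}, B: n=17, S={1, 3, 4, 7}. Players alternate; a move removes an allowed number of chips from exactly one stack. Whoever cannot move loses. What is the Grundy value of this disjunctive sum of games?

Stack A, S = {3, 4, 6}:
n :  0  1  2  3  4  5  6  7  8  9 10 11 12 13 14 15 16 17 18 19 20 21 22 23
G :  0  0  0  1  1  1  2  2  2  0  0  0  1  1  1  2  2  2  0  0  0  1  1  1
G_A(23) = 1.
Stack B, S = {1, 3, 4, 7}:
n :  0  1  2  3  4  5  6  7  8  9 10 11 12 13 14 15 16 17
G :  0  1  0  1  2  3  2  3  0  1  0  1  2  3  2  3  0  1
G_B(17) = 1.
Combined Grundy value = 1 ⊕ 1 = 0.

0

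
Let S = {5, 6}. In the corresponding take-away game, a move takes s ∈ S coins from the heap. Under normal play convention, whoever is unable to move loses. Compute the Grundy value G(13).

0

n :  0  1  2  3  4  5  6  7  8  9 10 11 12 13
G :  0  0  0  0  0  1  1  1  1  1  2  0  0  0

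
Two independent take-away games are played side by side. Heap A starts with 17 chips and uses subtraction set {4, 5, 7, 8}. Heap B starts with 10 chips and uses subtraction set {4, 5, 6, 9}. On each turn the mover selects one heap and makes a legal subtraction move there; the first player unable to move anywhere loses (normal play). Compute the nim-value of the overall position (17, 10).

Heap A, S = {4, 5, 7, 8}:
n :  0  1  2  3  4  5  6  7  8  9 10 11 12 13 14 15 16 17
G :  0  0  0  0  1  1  1  1  2  2  2  2  0  0  0  0  1  1
G_A(17) = 1.
Heap B, S = {4, 5, 6, 9}:
G(0) = 0
G(1) = mex{} = 0
G(2) = mex{} = 0
G(3) = mex{} = 0
G(4) = mex{0} = 1
G(5) = mex{0,0} = 1
G(6) = mex{0,0,0} = 1
G(7) = mex{0,0,0} = 1
G(8) = mex{1,0,0} = 2
G(9) = mex{1,1,0,0} = 2
G(10) = mex{1,1,1,0} = 2
G_B(10) = 2.
Combined Grundy value = 1 ⊕ 2 = 3.

3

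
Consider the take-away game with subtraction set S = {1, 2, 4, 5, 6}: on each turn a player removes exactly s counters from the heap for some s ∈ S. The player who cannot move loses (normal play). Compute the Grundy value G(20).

G(0) = 0
G(1) = mex{0} = 1
G(2) = mex{1,0} = 2
G(3) = mex{2,1} = 0
G(4) = mex{0,2,0} = 1
G(5) = mex{1,0,1,0} = 2
G(6) = mex{2,1,2,1,0} = 3
G(7) = mex{3,2,0,2,1} = 4
G(8) = mex{4,3,1,0,2} = 5
G(9) = mex{5,4,2,1,0} = 3
G(10) = mex{3,5,3,2,1} = 0
G(11) = mex{0,3,4,3,2} = 1
G(12) = mex{1,0,5,4,3} = 2
G(13) = mex{2,1,3,5,4} = 0
G(14) = mex{0,2,0,3,5} = 1
G(15) = mex{1,0,1,0,3} = 2
G(16) = mex{2,1,2,1,0} = 3
G(17) = mex{3,2,0,2,1} = 4
G(18) = mex{4,3,1,0,2} = 5
G(19) = mex{5,4,2,1,0} = 3
G(20) = mex{3,5,3,2,1} = 0

0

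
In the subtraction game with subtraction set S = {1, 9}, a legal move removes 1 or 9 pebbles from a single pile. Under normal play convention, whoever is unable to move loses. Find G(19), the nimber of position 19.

n :  0  1  2  3  4  5  6  7  8  9 10 11 12 13 14 15 16 17 18 19
G :  0  1  0  1  0  1  0  1  0  1  0  1  0  1  0  1  0  1  0  1

1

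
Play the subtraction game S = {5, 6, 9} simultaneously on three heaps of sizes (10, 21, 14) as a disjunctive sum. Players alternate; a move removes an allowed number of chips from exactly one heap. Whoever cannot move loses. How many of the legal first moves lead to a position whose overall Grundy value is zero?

All heaps use S = {5, 6, 9}:
n :  0  1  2  3  4  5  6  7  8  9 10 11 12 13 14 15 16 17 18 19 20 21
G :  0  0  0  0  0  1  1  1  1  1  2  2  2  2  0  0  0  0  0  1  1  1
Heap A: G(10) = 2.
Heap B: G(21) = 1.
Heap C: G(14) = 0.
Combined Grundy value = 2 ⊕ 1 ⊕ 0 = 3.
A winning move leaves total XOR = 0, i.e. changes one component's Grundy value g to g ⊕ X where X is the current total.
Heap A: need g' = 2⊕3 = 1. Options: 10−5→G=1, 10−6→G=0, 10−9→G=0. Hits: 1.
Heap B: need g' = 1⊕3 = 2. Options: 21−5→G=0, 21−6→G=0, 21−9→G=2. Hits: 1.
Heap C: need g' = 0⊕3 = 3. Options: 14−5→G=1, 14−6→G=1, 14−9→G=1. Hits: 0.

2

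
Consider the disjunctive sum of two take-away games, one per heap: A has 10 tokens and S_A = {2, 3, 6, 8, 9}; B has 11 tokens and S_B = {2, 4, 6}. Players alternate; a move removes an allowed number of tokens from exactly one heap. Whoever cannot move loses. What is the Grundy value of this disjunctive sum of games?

Heap A, S = {2, 3, 6, 8, 9}:
G(0) = 0
G(1) = mex{} = 0
G(2) = mex{0} = 1
G(3) = mex{0,0} = 1
G(4) = mex{1,0} = 2
G(5) = mex{1,1} = 0
G(6) = mex{2,1,0} = 3
G(7) = mex{0,2,0} = 1
G(8) = mex{3,0,1,0} = 2
G(9) = mex{1,3,1,0,0} = 2
G(10) = mex{2,1,2,1,0} = 3
G_A(10) = 3.
Heap B, S = {2, 4, 6}:
G(0) = 0
G(1) = mex{} = 0
G(2) = mex{0} = 1
G(3) = mex{0} = 1
G(4) = mex{1,0} = 2
G(5) = mex{1,0} = 2
G(6) = mex{2,1,0} = 3
G(7) = mex{2,1,0} = 3
G(8) = mex{3,2,1} = 0
G(9) = mex{3,2,1} = 0
G(10) = mex{0,3,2} = 1
G(11) = mex{0,3,2} = 1
G_B(11) = 1.
Combined Grundy value = 3 ⊕ 1 = 2.

2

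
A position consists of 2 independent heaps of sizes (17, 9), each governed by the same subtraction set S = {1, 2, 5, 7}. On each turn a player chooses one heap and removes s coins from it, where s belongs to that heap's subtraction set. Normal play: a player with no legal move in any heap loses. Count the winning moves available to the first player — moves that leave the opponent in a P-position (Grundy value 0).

All heaps use S = {1, 2, 5, 7}:
G(0) = 0
G(1) = mex{0} = 1
G(2) = mex{1,0} = 2
G(3) = mex{2,1} = 0
G(4) = mex{0,2} = 1
G(5) = mex{1,0,0} = 2
G(6) = mex{2,1,1} = 0
G(7) = mex{0,2,2,0} = 1
G(8) = mex{1,0,0,1} = 2
G(9) = mex{2,1,1,2} = 0
G(10) = mex{0,2,2,0} = 1
G(11) = mex{1,0,0,1} = 2
G(12) = mex{2,1,1,2} = 0
G(13) = mex{0,2,2,0} = 1
G(14) = mex{1,0,0,1} = 2
G(15) = mex{2,1,1,2} = 0
G(16) = mex{0,2,2,0} = 1
G(17) = mex{1,0,0,1} = 2
Heap A: G(17) = 2.
Heap B: G(9) = 0.
Combined Grundy value = 2 ⊕ 0 = 2.
A winning move leaves total XOR = 0, i.e. changes one component's Grundy value g to g ⊕ X where X is the current total.
Heap A: need g' = 2⊕2 = 0. Options: 17−1→G=1, 17−2→G=0, 17−5→G=0, 17−7→G=1. Hits: 2.
Heap B: need g' = 0⊕2 = 2. Options: 9−1→G=2, 9−2→G=1, 9−5→G=1, 9−7→G=2. Hits: 2.

4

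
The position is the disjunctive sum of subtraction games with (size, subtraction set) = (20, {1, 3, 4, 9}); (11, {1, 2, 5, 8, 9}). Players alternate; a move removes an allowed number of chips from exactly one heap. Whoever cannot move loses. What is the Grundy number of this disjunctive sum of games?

Heap A, S = {1, 3, 4, 9}:
n :  0  1  2  3  4  5  6  7  8  9 10 11 12 13 14 15 16 17 18 19 20
G :  0  1  0  1  2  3  2  0  1  4  3  2  0  1  0  1  2  3  2  0  1
G_A(20) = 1.
Heap B, S = {1, 2, 5, 8, 9}:
n :  0  1  2  3  4  5  6  7  8  9 10 11
G :  0  1  2  0  1  2  0  1  2  3  0  1
G_B(11) = 1.
Combined Grundy value = 1 ⊕ 1 = 0.

0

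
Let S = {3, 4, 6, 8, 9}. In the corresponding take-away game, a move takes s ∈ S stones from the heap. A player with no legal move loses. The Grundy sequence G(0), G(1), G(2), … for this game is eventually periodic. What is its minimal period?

G(0) = 0
G(1) = mex{} = 0
G(2) = mex{} = 0
G(3) = mex{0} = 1
G(4) = mex{0,0} = 1
G(5) = mex{0,0} = 1
G(6) = mex{1,0,0} = 2
G(7) = mex{1,1,0} = 2
G(8) = mex{1,1,0,0} = 2
G(9) = mex{2,1,1,0,0} = 3
G(10) = mex{2,2,1,0,0} = 3
G(11) = mex{2,2,1,1,0} = 3
G(12) = mex{3,2,2,1,1} = 0
G(13) = mex{3,3,2,1,1} = 0
G(14) = mex{3,3,2,2,1} = 0
G(15) = mex{0,3,3,2,2} = 1
G(16) = mex{0,0,3,2,2} = 1
G(17) = mex{0,0,3,3,2} = 1
G(18) = mex{1,0,0,3,3} = 2
G(19) = mex{1,1,0,3,3} = 2
G(20) = mex{1,1,0,0,3} = 2
G(21) = mex{2,1,1,0,0} = 3
G(22) = mex{2,2,1,0,0} = 3
G(23) = mex{2,2,1,1,0} = 3
G(24) = mex{3,2,2,1,1} = 0
G(25) = mex{3,3,2,1,1} = 0
G(n+12) = G(n) holds for n = 0,…,8 (a full window of length max(S) = 9), so the sequence is purely periodic with period 12.

12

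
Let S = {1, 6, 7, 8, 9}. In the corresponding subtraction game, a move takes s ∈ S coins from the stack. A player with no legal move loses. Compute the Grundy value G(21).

3

n :  0  1  2  3  4  5  6  7  8  9 10 11 12 13 14 15 16 17 18 19 20 21
G :  0  1  0  1  0  1  2  3  2  3  2  3  4  5  0  1  0  1  0  1  2  3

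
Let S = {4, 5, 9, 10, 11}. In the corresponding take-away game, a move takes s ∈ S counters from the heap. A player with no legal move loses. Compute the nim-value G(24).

2

G(0) = 0
G(1) = mex{} = 0
G(2) = mex{} = 0
G(3) = mex{} = 0
G(4) = mex{0} = 1
G(5) = mex{0,0} = 1
G(6) = mex{0,0} = 1
G(7) = mex{0,0} = 1
G(8) = mex{1,0} = 2
G(9) = mex{1,1,0} = 2
G(10) = mex{1,1,0,0} = 2
G(11) = mex{1,1,0,0,0} = 2
G(12) = mex{2,1,0,0,0} = 3
G(13) = mex{2,2,1,0,0} = 3
G(14) = mex{2,2,1,1,0} = 3
G(15) = mex{2,2,1,1,1} = 0
G(16) = mex{3,2,1,1,1} = 0
G(17) = mex{3,3,2,1,1} = 0
G(18) = mex{3,3,2,2,1} = 0
G(19) = mex{0,3,2,2,2} = 1
G(20) = mex{0,0,2,2,2} = 1
G(21) = mex{0,0,3,2,2} = 1
G(22) = mex{0,0,3,3,2} = 1
G(23) = mex{1,0,3,3,3} = 2
G(24) = mex{1,1,0,3,3} = 2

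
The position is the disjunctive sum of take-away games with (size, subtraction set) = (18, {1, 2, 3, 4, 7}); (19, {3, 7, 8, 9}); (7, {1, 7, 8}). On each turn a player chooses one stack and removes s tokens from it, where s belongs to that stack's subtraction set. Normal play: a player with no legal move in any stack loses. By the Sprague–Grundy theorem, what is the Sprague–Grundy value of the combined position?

Stack A, S = {1, 2, 3, 4, 7}:
n :  0  1  2  3  4  5  6  7  8  9 10 11 12 13 14 15 16 17 18
G :  0  1  2  3  4  0  1  2  3  4  0  1  2  3  4  0  1  2  3
G_A(18) = 3.
Stack B, S = {3, 7, 8, 9}:
G(0) = 0
G(1) = mex{} = 0
G(2) = mex{} = 0
G(3) = mex{0} = 1
G(4) = mex{0} = 1
G(5) = mex{0} = 1
G(6) = mex{1} = 0
G(7) = mex{1,0} = 2
G(8) = mex{1,0,0} = 2
G(9) = mex{0,0,0,0} = 1
G(10) = mex{2,1,0,0} = 3
G(11) = mex{2,1,1,0} = 3
G(12) = mex{1,1,1,1} = 0
G(13) = mex{3,0,1,1} = 2
G(14) = mex{3,2,0,1} = 4
G(15) = mex{0,2,2,0} = 1
G(16) = mex{2,1,2,2} = 0
G(17) = mex{4,3,1,2} = 0
G(18) = mex{1,3,3,1} = 0
G(19) = mex{0,0,3,3} = 1
G_B(19) = 1.
Stack C, S = {1, 7, 8}:
G(0) = 0
G(1) = mex{0} = 1
G(2) = mex{1} = 0
G(3) = mex{0} = 1
G(4) = mex{1} = 0
G(5) = mex{0} = 1
G(6) = mex{1} = 0
G(7) = mex{0,0} = 1
G_C(7) = 1.
Combined Grundy value = 3 ⊕ 1 ⊕ 1 = 3.

3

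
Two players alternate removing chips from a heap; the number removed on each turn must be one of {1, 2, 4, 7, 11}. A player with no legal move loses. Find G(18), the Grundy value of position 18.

n :  0  1  2  3  4  5  6  7  8  9 10 11 12 13 14 15 16 17 18
G :  0  1  2  0  1  2  0  1  2  0  1  2  0  1  2  0  1  2  0

0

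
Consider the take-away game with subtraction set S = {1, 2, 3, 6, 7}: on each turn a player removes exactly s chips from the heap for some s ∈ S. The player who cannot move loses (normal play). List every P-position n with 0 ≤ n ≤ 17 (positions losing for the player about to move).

G(0) = 0
G(1) = mex{0} = 1
G(2) = mex{1,0} = 2
G(3) = mex{2,1,0} = 3
G(4) = mex{3,2,1} = 0
G(5) = mex{0,3,2} = 1
G(6) = mex{1,0,3,0} = 2
G(7) = mex{2,1,0,1,0} = 3
G(8) = mex{3,2,1,2,1} = 0
G(9) = mex{0,3,2,3,2} = 1
G(10) = mex{1,0,3,0,3} = 2
G(11) = mex{2,1,0,1,0} = 3
G(12) = mex{3,2,1,2,1} = 0
G(13) = mex{0,3,2,3,2} = 1
G(14) = mex{1,0,3,0,3} = 2
G(15) = mex{2,1,0,1,0} = 3
G(16) = mex{3,2,1,2,1} = 0
G(17) = mex{0,3,2,3,2} = 1
P-positions are exactly the n with G(n) = 0.

0, 4, 8, 12, 16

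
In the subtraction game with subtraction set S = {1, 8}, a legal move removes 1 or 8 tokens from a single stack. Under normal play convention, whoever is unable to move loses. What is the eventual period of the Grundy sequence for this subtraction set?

9

n :  0  1  2  3  4  5  6  7  8  9 10 11 12 13 14 15 16 17 18 19
G :  0  1  0  1  0  1  0  1  2  0  1  0  1  0  1  0  1  2  0  1
G(n+9) = G(n) holds for n = 0,…,7 (a full window of length max(S) = 8), so the sequence is purely periodic with period 9.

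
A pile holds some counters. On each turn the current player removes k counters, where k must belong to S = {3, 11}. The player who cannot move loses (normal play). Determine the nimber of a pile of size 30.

n :  0  1  2  3  4  5  6  7  8  9 10 11 12 13 14 15 16 17 18 19 20 21 22 23 24 25 26 27 28 29 30
G :  0  0  0  1  1  1  0  0  0  1  1  1  2  2  0  0  0  1  1  1  0  0  0  1  1  1  2  2  0  0  0

0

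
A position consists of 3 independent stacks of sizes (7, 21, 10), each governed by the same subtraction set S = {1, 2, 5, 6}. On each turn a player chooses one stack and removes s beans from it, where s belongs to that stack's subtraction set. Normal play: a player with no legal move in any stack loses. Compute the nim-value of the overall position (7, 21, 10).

All stacks use S = {1, 2, 5, 6}:
n :  0  1  2  3  4  5  6  7  8  9 10 11 12 13 14 15 16 17 18 19 20 21
G :  0  1  2  0  1  2  3  0  1  2  0  1  2  3  0  1  2  0  1  2  3  0
Stack A: G(7) = 0.
Stack B: G(21) = 0.
Stack C: G(10) = 0.
Combined Grundy value = 0 ⊕ 0 ⊕ 0 = 0.

0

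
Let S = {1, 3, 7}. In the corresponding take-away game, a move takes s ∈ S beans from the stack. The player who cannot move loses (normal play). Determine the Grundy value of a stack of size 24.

0

G(0) = 0
G(1) = mex{0} = 1
G(2) = mex{1} = 0
G(3) = mex{0,0} = 1
G(4) = mex{1,1} = 0
G(5) = mex{0,0} = 1
G(6) = mex{1,1} = 0
G(7) = mex{0,0,0} = 1
G(8) = mex{1,1,1} = 0
G(9) = mex{0,0,0} = 1
G(10) = mex{1,1,1} = 0
G(11) = mex{0,0,0} = 1
G(12) = mex{1,1,1} = 0
G(13) = mex{0,0,0} = 1
G(14) = mex{1,1,1} = 0
G(15) = mex{0,0,0} = 1
G(16) = mex{1,1,1} = 0
G(17) = mex{0,0,0} = 1
G(18) = mex{1,1,1} = 0
G(19) = mex{0,0,0} = 1
G(20) = mex{1,1,1} = 0
G(21) = mex{0,0,0} = 1
G(22) = mex{1,1,1} = 0
G(23) = mex{0,0,0} = 1
G(24) = mex{1,1,1} = 0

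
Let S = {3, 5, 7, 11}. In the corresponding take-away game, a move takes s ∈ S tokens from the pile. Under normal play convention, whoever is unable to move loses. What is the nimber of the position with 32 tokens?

0

n :  0  1  2  3  4  5  6  7  8  9 10 11 12 13 14 15 16 17 18 19 20 21 22 23 24 25 26 27 28 29 30 31 32
G :  0  0  0  1  1  1  2  2  2  3  0  3  4  1  0  3  0  1  0  1  0  1  0  1  0  1  0  1  0  1  0  1  0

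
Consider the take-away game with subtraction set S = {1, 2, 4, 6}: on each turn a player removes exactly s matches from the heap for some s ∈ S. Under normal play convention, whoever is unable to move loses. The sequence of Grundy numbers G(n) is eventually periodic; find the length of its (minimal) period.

8

G(0) = 0
G(1) = mex{0} = 1
G(2) = mex{1,0} = 2
G(3) = mex{2,1} = 0
G(4) = mex{0,2,0} = 1
G(5) = mex{1,0,1} = 2
G(6) = mex{2,1,2,0} = 3
G(7) = mex{3,2,0,1} = 4
G(8) = mex{4,3,1,2} = 0
G(9) = mex{0,4,2,0} = 1
G(10) = mex{1,0,3,1} = 2
G(11) = mex{2,1,4,2} = 0
G(12) = mex{0,2,0,3} = 1
G(13) = mex{1,0,1,4} = 2
G(14) = mex{2,1,2,0} = 3
G(15) = mex{3,2,0,1} = 4
G(16) = mex{4,3,1,2} = 0
G(17) = mex{0,4,2,0} = 1
G(n+8) = G(n) holds for n = 0,…,5 (a full window of length max(S) = 6), so the sequence is purely periodic with period 8.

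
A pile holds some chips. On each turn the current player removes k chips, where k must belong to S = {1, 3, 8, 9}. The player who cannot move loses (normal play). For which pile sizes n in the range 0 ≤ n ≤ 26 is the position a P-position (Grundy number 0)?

0, 2, 4, 6, 16, 18, 20, 22

n :  0  1  2  3  4  5  6  7  8  9 10 11 12 13 14 15 16 17 18 19 20 21 22 23 24 25 26
G :  0  1  0  1  0  1  0  1  2  3  2  3  2  3  2  3  0  1  0  1  0  1  0  1  2  3  2
P-positions are exactly the n with G(n) = 0.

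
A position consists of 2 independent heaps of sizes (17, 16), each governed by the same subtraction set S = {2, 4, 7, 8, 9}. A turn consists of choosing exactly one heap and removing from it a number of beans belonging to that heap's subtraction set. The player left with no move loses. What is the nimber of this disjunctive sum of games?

All heaps use S = {2, 4, 7, 8, 9}:
G(0) = 0
G(1) = mex{} = 0
G(2) = mex{0} = 1
G(3) = mex{0} = 1
G(4) = mex{1,0} = 2
G(5) = mex{1,0} = 2
G(6) = mex{2,1} = 0
G(7) = mex{2,1,0} = 3
G(8) = mex{0,2,0,0} = 1
G(9) = mex{3,2,1,0,0} = 4
G(10) = mex{1,0,1,1,0} = 2
G(11) = mex{4,3,2,1,1} = 0
G(12) = mex{2,1,2,2,1} = 0
G(13) = mex{0,4,0,2,2} = 1
G(14) = mex{0,2,3,0,2} = 1
G(15) = mex{1,0,1,3,0} = 2
G(16) = mex{1,0,4,1,3} = 2
G(17) = mex{2,1,2,4,1} = 0
Heap A: G(17) = 0.
Heap B: G(16) = 2.
Combined Grundy value = 0 ⊕ 2 = 2.

2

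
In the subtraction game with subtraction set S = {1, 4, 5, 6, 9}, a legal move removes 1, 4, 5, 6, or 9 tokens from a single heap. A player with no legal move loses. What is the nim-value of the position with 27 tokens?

3

n :  0  1  2  3  4  5  6  7  8  9 10 11 12 13 14 15 16 17 18 19 20 21 22 23 24 25 26 27
G :  0  1  0  1  2  3  2  3  4  5  0  1  0  1  2  3  2  3  4  5  0  1  0  1  2  3  2  3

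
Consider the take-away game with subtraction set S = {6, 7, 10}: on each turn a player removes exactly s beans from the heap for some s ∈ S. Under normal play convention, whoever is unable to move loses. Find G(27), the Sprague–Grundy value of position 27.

n :  0  1  2  3  4  5  6  7  8  9 10 11 12 13 14 15 16 17 18 19 20 21 22 23 24 25 26 27
G :  0  0  0  0  0  0  1  1  1  1  1  1  2  2  2  2  0  0  0  0  0  0  1  1  1  1  1  1

1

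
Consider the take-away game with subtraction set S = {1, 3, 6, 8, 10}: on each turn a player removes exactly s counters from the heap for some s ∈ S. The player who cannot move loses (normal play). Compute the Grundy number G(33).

G(0) = 0
G(1) = mex{0} = 1
G(2) = mex{1} = 0
G(3) = mex{0,0} = 1
G(4) = mex{1,1} = 0
G(5) = mex{0,0} = 1
G(6) = mex{1,1,0} = 2
G(7) = mex{2,0,1} = 3
G(8) = mex{3,1,0,0} = 2
G(9) = mex{2,2,1,1} = 0
G(10) = mex{0,3,0,0,0} = 1
G(11) = mex{1,2,1,1,1} = 0
G(12) = mex{0,0,2,0,0} = 1
G(13) = mex{1,1,3,1,1} = 0
G(14) = mex{0,0,2,2,0} = 1
G(15) = mex{1,1,0,3,1} = 2
G(16) = mex{2,0,1,2,2} = 3
G(17) = mex{3,1,0,0,3} = 2
G(18) = mex{2,2,1,1,2} = 0
G(19) = mex{0,3,0,0,0} = 1
G(20) = mex{1,2,1,1,1} = 0
G(21) = mex{0,0,2,0,0} = 1
G(22) = mex{1,1,3,1,1} = 0
G(23) = mex{0,0,2,2,0} = 1
G(24) = mex{1,1,0,3,1} = 2
G(25) = mex{2,0,1,2,2} = 3
G(26) = mex{3,1,0,0,3} = 2
G(27) = mex{2,2,1,1,2} = 0
G(28) = mex{0,3,0,0,0} = 1
G(29) = mex{1,2,1,1,1} = 0
G(30) = mex{0,0,2,0,0} = 1
G(31) = mex{1,1,3,1,1} = 0
G(32) = mex{0,0,2,2,0} = 1
G(33) = mex{1,1,0,3,1} = 2

2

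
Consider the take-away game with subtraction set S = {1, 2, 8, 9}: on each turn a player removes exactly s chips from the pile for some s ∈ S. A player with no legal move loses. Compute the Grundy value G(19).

3

G(0) = 0
G(1) = mex{0} = 1
G(2) = mex{1,0} = 2
G(3) = mex{2,1} = 0
G(4) = mex{0,2} = 1
G(5) = mex{1,0} = 2
G(6) = mex{2,1} = 0
G(7) = mex{0,2} = 1
G(8) = mex{1,0,0} = 2
G(9) = mex{2,1,1,0} = 3
G(10) = mex{3,2,2,1} = 0
G(11) = mex{0,3,0,2} = 1
G(12) = mex{1,0,1,0} = 2
G(13) = mex{2,1,2,1} = 0
G(14) = mex{0,2,0,2} = 1
G(15) = mex{1,0,1,0} = 2
G(16) = mex{2,1,2,1} = 0
G(17) = mex{0,2,3,2} = 1
G(18) = mex{1,0,0,3} = 2
G(19) = mex{2,1,1,0} = 3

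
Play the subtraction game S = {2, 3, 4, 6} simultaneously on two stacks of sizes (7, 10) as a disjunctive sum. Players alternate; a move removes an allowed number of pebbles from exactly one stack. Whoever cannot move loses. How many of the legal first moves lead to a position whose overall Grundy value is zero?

All stacks use S = {2, 3, 4, 6}:
n :  0  1  2  3  4  5  6  7  8  9 10
G :  0  0  1  1  2  2  3  3  0  0  1
Stack A: G(7) = 3.
Stack B: G(10) = 1.
Combined Grundy value = 3 ⊕ 1 = 2.
A winning move leaves total XOR = 0, i.e. changes one component's Grundy value g to g ⊕ X where X is the current total.
Stack A: need g' = 3⊕2 = 1. Options: 7−2→G=2, 7−3→G=2, 7−4→G=1, 7−6→G=0. Hits: 1.
Stack B: need g' = 1⊕2 = 3. Options: 10−2→G=0, 10−3→G=3, 10−4→G=3, 10−6→G=2. Hits: 2.

3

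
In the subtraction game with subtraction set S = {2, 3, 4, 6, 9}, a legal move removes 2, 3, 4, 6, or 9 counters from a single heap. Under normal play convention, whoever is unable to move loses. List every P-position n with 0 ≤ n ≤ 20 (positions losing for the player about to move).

n :  0  1  2  3  4  5  6  7  8  9 10 11 12 13 14 15 16 17 18 19 20
G :  0  0  1  1  2  2  3  3  0  4  1  5  2  0  3  1  4  2  0  3  1
P-positions are exactly the n with G(n) = 0.

0, 1, 8, 13, 18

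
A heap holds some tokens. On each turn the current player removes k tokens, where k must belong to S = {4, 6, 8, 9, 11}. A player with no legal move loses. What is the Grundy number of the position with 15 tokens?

n :  0  1  2  3  4  5  6  7  8  9 10 11 12 13 14 15
G :  0  0  0  0  1  1  1  1  2  2  2  2  3  3  3  0

0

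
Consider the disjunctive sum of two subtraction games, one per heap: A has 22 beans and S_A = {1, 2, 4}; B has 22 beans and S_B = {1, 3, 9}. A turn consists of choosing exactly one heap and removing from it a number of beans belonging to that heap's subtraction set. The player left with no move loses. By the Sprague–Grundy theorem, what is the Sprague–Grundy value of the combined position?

1

Heap A, S = {1, 2, 4}:
n :  0  1  2  3  4  5  6  7  8  9 10 11 12 13 14 15 16 17 18 19 20 21 22
G :  0  1  2  0  1  2  0  1  2  0  1  2  0  1  2  0  1  2  0  1  2  0  1
G_A(22) = 1.
Heap B, S = {1, 3, 9}:
G(0) = 0
G(1) = mex{0} = 1
G(2) = mex{1} = 0
G(3) = mex{0,0} = 1
G(4) = mex{1,1} = 0
G(5) = mex{0,0} = 1
G(6) = mex{1,1} = 0
G(7) = mex{0,0} = 1
G(8) = mex{1,1} = 0
G(9) = mex{0,0,0} = 1
G(10) = mex{1,1,1} = 0
G(11) = mex{0,0,0} = 1
G(12) = mex{1,1,1} = 0
G(13) = mex{0,0,0} = 1
G(14) = mex{1,1,1} = 0
G(15) = mex{0,0,0} = 1
G(16) = mex{1,1,1} = 0
G(17) = mex{0,0,0} = 1
G(18) = mex{1,1,1} = 0
G(19) = mex{0,0,0} = 1
G(20) = mex{1,1,1} = 0
G(21) = mex{0,0,0} = 1
G(22) = mex{1,1,1} = 0
G_B(22) = 0.
Combined Grundy value = 1 ⊕ 0 = 1.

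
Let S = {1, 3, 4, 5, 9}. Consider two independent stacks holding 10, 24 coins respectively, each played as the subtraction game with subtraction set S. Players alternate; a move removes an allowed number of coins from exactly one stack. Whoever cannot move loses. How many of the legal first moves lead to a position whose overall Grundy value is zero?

All stacks use S = {1, 3, 4, 5, 9}:
n :  0  1  2  3  4  5  6  7  8  9 10 11 12 13 14 15 16 17 18 19 20 21 22 23 24
G :  0  1  0  1  2  3  2  3  0  1  0  1  2  3  2  3  0  1  0  1  2  3  2  3  0
Stack A: G(10) = 0.
Stack B: G(24) = 0.
Combined Grundy value = 0 ⊕ 0 = 0.
A winning move leaves total XOR = 0, i.e. changes one component's Grundy value g to g ⊕ X where X is the current total.
Stack A: target g' = 0⊕0 = 0, but every legal move changes the Grundy value (mex property), so 0 moves.
Stack B: target g' = 0⊕0 = 0, but every legal move changes the Grundy value (mex property), so 0 moves.

0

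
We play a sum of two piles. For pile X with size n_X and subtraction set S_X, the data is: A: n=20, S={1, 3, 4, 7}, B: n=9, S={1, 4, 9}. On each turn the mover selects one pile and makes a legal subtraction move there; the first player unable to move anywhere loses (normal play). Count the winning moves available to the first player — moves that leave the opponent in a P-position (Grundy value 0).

Pile A, S = {1, 3, 4, 7}:
G(0) = 0
G(1) = mex{0} = 1
G(2) = mex{1} = 0
G(3) = mex{0,0} = 1
G(4) = mex{1,1,0} = 2
G(5) = mex{2,0,1} = 3
G(6) = mex{3,1,0} = 2
G(7) = mex{2,2,1,0} = 3
G(8) = mex{3,3,2,1} = 0
G(9) = mex{0,2,3,0} = 1
G(10) = mex{1,3,2,1} = 0
G(11) = mex{0,0,3,2} = 1
G(12) = mex{1,1,0,3} = 2
G(13) = mex{2,0,1,2} = 3
G(14) = mex{3,1,0,3} = 2
G(15) = mex{2,2,1,0} = 3
G(16) = mex{3,3,2,1} = 0
G(17) = mex{0,2,3,0} = 1
G(18) = mex{1,3,2,1} = 0
G(19) = mex{0,0,3,2} = 1
G(20) = mex{1,1,0,3} = 2
G_A(20) = 2.
Pile B, S = {1, 4, 9}:
n : 0 1 2 3 4 5 6 7 8 9
G : 0 1 0 1 2 0 1 0 1 2
G_B(9) = 2.
Combined Grundy value = 2 ⊕ 2 = 0.
A winning move leaves total XOR = 0, i.e. changes one component's Grundy value g to g ⊕ X where X is the current total.
Pile A: target g' = 2⊕0 = 2, but every legal move changes the Grundy value (mex property), so 0 moves.
Pile B: target g' = 2⊕0 = 2, but every legal move changes the Grundy value (mex property), so 0 moves.

0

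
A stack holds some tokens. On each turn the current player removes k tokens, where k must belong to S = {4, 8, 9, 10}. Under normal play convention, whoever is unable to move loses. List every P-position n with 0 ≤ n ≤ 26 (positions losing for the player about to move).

G(0) = 0
G(1) = mex{} = 0
G(2) = mex{} = 0
G(3) = mex{} = 0
G(4) = mex{0} = 1
G(5) = mex{0} = 1
G(6) = mex{0} = 1
G(7) = mex{0} = 1
G(8) = mex{1,0} = 2
G(9) = mex{1,0,0} = 2
G(10) = mex{1,0,0,0} = 2
G(11) = mex{1,0,0,0} = 2
G(12) = mex{2,1,0,0} = 3
G(13) = mex{2,1,1,0} = 3
G(14) = mex{2,1,1,1} = 0
G(15) = mex{2,1,1,1} = 0
G(16) = mex{3,2,1,1} = 0
G(17) = mex{3,2,2,1} = 0
G(18) = mex{0,2,2,2} = 1
G(19) = mex{0,2,2,2} = 1
G(20) = mex{0,3,2,2} = 1
G(21) = mex{0,3,3,2} = 1
G(22) = mex{1,0,3,3} = 2
G(23) = mex{1,0,0,3} = 2
G(24) = mex{1,0,0,0} = 2
G(25) = mex{1,0,0,0} = 2
G(26) = mex{2,1,0,0} = 3
P-positions are exactly the n with G(n) = 0.

0, 1, 2, 3, 14, 15, 16, 17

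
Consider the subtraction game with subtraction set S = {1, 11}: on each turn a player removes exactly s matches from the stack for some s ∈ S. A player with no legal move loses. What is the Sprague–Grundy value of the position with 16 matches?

G(0) = 0
G(1) = mex{0} = 1
G(2) = mex{1} = 0
G(3) = mex{0} = 1
G(4) = mex{1} = 0
G(5) = mex{0} = 1
G(6) = mex{1} = 0
G(7) = mex{0} = 1
G(8) = mex{1} = 0
G(9) = mex{0} = 1
G(10) = mex{1} = 0
G(11) = mex{0,0} = 1
G(12) = mex{1,1} = 0
G(13) = mex{0,0} = 1
G(14) = mex{1,1} = 0
G(15) = mex{0,0} = 1
G(16) = mex{1,1} = 0

0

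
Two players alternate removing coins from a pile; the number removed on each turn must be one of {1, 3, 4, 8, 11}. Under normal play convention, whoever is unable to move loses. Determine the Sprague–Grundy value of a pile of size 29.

1

G(0) = 0
G(1) = mex{0} = 1
G(2) = mex{1} = 0
G(3) = mex{0,0} = 1
G(4) = mex{1,1,0} = 2
G(5) = mex{2,0,1} = 3
G(6) = mex{3,1,0} = 2
G(7) = mex{2,2,1} = 0
G(8) = mex{0,3,2,0} = 1
G(9) = mex{1,2,3,1} = 0
G(10) = mex{0,0,2,0} = 1
G(11) = mex{1,1,0,1,0} = 2
G(12) = mex{2,0,1,2,1} = 3
G(13) = mex{3,1,0,3,0} = 2
G(14) = mex{2,2,1,2,1} = 0
G(15) = mex{0,3,2,0,2} = 1
G(16) = mex{1,2,3,1,3} = 0
G(17) = mex{0,0,2,0,2} = 1
G(18) = mex{1,1,0,1,0} = 2
G(19) = mex{2,0,1,2,1} = 3
G(20) = mex{3,1,0,3,0} = 2
G(21) = mex{2,2,1,2,1} = 0
G(22) = mex{0,3,2,0,2} = 1
G(23) = mex{1,2,3,1,3} = 0
G(24) = mex{0,0,2,0,2} = 1
G(25) = mex{1,1,0,1,0} = 2
G(26) = mex{2,0,1,2,1} = 3
G(27) = mex{3,1,0,3,0} = 2
G(28) = mex{2,2,1,2,1} = 0
G(29) = mex{0,3,2,0,2} = 1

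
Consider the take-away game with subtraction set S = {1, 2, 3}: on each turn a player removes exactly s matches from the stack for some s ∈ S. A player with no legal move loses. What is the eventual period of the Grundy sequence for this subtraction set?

4

G(0) = 0
G(1) = mex{0} = 1
G(2) = mex{1,0} = 2
G(3) = mex{2,1,0} = 3
G(4) = mex{3,2,1} = 0
G(5) = mex{0,3,2} = 1
G(6) = mex{1,0,3} = 2
G(7) = mex{2,1,0} = 3
G(8) = mex{3,2,1} = 0
G(9) = mex{0,3,2} = 1
G(10) = mex{1,0,3} = 2
G(11) = mex{2,1,0} = 3
G(12) = mex{3,2,1} = 0
G(13) = mex{0,3,2} = 1
G(14) = mex{1,0,3} = 2
G(n+4) = G(n) holds for n = 0,…,2 (a full window of length max(S) = 3), so the sequence is purely periodic with period 4.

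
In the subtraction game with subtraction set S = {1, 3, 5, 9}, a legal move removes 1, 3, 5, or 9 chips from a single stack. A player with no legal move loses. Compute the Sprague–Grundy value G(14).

n :  0  1  2  3  4  5  6  7  8  9 10 11 12 13 14
G :  0  1  0  1  0  1  0  1  0  1  0  1  0  1  0

0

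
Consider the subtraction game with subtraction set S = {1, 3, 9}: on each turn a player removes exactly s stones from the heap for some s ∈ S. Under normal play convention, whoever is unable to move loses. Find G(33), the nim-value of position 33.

G(0) = 0
G(1) = mex{0} = 1
G(2) = mex{1} = 0
G(3) = mex{0,0} = 1
G(4) = mex{1,1} = 0
G(5) = mex{0,0} = 1
G(6) = mex{1,1} = 0
G(7) = mex{0,0} = 1
G(8) = mex{1,1} = 0
G(9) = mex{0,0,0} = 1
G(10) = mex{1,1,1} = 0
G(11) = mex{0,0,0} = 1
G(12) = mex{1,1,1} = 0
G(13) = mex{0,0,0} = 1
G(14) = mex{1,1,1} = 0
G(15) = mex{0,0,0} = 1
G(16) = mex{1,1,1} = 0
G(17) = mex{0,0,0} = 1
G(18) = mex{1,1,1} = 0
G(19) = mex{0,0,0} = 1
G(20) = mex{1,1,1} = 0
G(21) = mex{0,0,0} = 1
G(22) = mex{1,1,1} = 0
G(23) = mex{0,0,0} = 1
G(24) = mex{1,1,1} = 0
G(25) = mex{0,0,0} = 1
G(26) = mex{1,1,1} = 0
G(27) = mex{0,0,0} = 1
G(28) = mex{1,1,1} = 0
G(29) = mex{0,0,0} = 1
G(30) = mex{1,1,1} = 0
G(31) = mex{0,0,0} = 1
G(32) = mex{1,1,1} = 0
G(33) = mex{0,0,0} = 1

1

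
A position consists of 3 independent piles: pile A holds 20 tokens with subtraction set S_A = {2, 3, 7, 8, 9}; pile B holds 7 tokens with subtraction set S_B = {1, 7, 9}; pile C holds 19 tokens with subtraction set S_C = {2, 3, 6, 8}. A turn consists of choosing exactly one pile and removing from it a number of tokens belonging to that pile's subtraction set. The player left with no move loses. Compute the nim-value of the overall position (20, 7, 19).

Pile A, S = {2, 3, 7, 8, 9}:
G(0) = 0
G(1) = mex{} = 0
G(2) = mex{0} = 1
G(3) = mex{0,0} = 1
G(4) = mex{1,0} = 2
G(5) = mex{1,1} = 0
G(6) = mex{2,1} = 0
G(7) = mex{0,2,0} = 1
G(8) = mex{0,0,0,0} = 1
G(9) = mex{1,0,1,0,0} = 2
G(10) = mex{1,1,1,1,0} = 2
G(11) = mex{2,1,2,1,1} = 0
G(12) = mex{2,2,0,2,1} = 3
G(13) = mex{0,2,0,0,2} = 1
G(14) = mex{3,0,1,0,0} = 2
G(15) = mex{1,3,1,1,0} = 2
G(16) = mex{2,1,2,1,1} = 0
G(17) = mex{2,2,2,2,1} = 0
G(18) = mex{0,2,0,2,2} = 1
G(19) = mex{0,0,3,0,2} = 1
G(20) = mex{1,0,1,3,0} = 2
G_A(20) = 2.
Pile B, S = {1, 7, 9}:
G(0) = 0
G(1) = mex{0} = 1
G(2) = mex{1} = 0
G(3) = mex{0} = 1
G(4) = mex{1} = 0
G(5) = mex{0} = 1
G(6) = mex{1} = 0
G(7) = mex{0,0} = 1
G_B(7) = 1.
Pile C, S = {2, 3, 6, 8}:
G(0) = 0
G(1) = mex{} = 0
G(2) = mex{0} = 1
G(3) = mex{0,0} = 1
G(4) = mex{1,0} = 2
G(5) = mex{1,1} = 0
G(6) = mex{2,1,0} = 3
G(7) = mex{0,2,0} = 1
G(8) = mex{3,0,1,0} = 2
G(9) = mex{1,3,1,0} = 2
G(10) = mex{2,1,2,1} = 0
G(11) = mex{2,2,0,1} = 3
G(12) = mex{0,2,3,2} = 1
G(13) = mex{3,0,1,0} = 2
G(14) = mex{1,3,2,3} = 0
G(15) = mex{2,1,2,1} = 0
G(16) = mex{0,2,0,2} = 1
G(17) = mex{0,0,3,2} = 1
G(18) = mex{1,0,1,0} = 2
G(19) = mex{1,1,2,3} = 0
G_C(19) = 0.
Combined Grundy value = 2 ⊕ 1 ⊕ 0 = 3.

3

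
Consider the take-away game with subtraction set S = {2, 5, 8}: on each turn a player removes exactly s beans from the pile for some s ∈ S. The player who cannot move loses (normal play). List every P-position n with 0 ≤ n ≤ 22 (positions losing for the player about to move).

0, 1, 4, 7, 10, 11, 14, 17, 20, 21

G(0) = 0
G(1) = mex{} = 0
G(2) = mex{0} = 1
G(3) = mex{0} = 1
G(4) = mex{1} = 0
G(5) = mex{1,0} = 2
G(6) = mex{0,0} = 1
G(7) = mex{2,1} = 0
G(8) = mex{1,1,0} = 2
G(9) = mex{0,0,0} = 1
G(10) = mex{2,2,1} = 0
G(11) = mex{1,1,1} = 0
G(12) = mex{0,0,0} = 1
G(13) = mex{0,2,2} = 1
G(14) = mex{1,1,1} = 0
G(15) = mex{1,0,0} = 2
G(16) = mex{0,0,2} = 1
G(17) = mex{2,1,1} = 0
G(18) = mex{1,1,0} = 2
G(19) = mex{0,0,0} = 1
G(20) = mex{2,2,1} = 0
G(21) = mex{1,1,1} = 0
G(22) = mex{0,0,0} = 1
P-positions are exactly the n with G(n) = 0.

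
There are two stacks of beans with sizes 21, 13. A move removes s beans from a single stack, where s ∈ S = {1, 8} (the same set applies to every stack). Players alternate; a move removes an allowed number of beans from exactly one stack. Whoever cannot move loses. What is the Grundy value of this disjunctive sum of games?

1

All stacks use S = {1, 8}:
G(0) = 0
G(1) = mex{0} = 1
G(2) = mex{1} = 0
G(3) = mex{0} = 1
G(4) = mex{1} = 0
G(5) = mex{0} = 1
G(6) = mex{1} = 0
G(7) = mex{0} = 1
G(8) = mex{1,0} = 2
G(9) = mex{2,1} = 0
G(10) = mex{0,0} = 1
G(11) = mex{1,1} = 0
G(12) = mex{0,0} = 1
G(13) = mex{1,1} = 0
G(14) = mex{0,0} = 1
G(15) = mex{1,1} = 0
G(16) = mex{0,2} = 1
G(17) = mex{1,0} = 2
G(18) = mex{2,1} = 0
G(19) = mex{0,0} = 1
G(20) = mex{1,1} = 0
G(21) = mex{0,0} = 1
Stack A: G(21) = 1.
Stack B: G(13) = 0.
Combined Grundy value = 1 ⊕ 0 = 1.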